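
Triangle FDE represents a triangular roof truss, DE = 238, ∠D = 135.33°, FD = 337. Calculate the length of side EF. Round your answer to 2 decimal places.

By the law of cosines, EF² = FD² + DE² − 2·FD·DE·cos D = 2.8429e+05, so EF ≈ 533.19.

533.19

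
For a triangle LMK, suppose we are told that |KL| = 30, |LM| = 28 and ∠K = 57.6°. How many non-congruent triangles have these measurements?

|KL|·sin K = 30·sin(57.6°) ≈ 25.33.
Since |KL| sin K < |LM| < |KL| (25.33 < 28 < 30), two triangles exist.

2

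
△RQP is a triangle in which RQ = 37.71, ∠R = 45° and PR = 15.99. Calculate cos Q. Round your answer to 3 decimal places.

cos Q ≈ 0.919

By the law of cosines, QP² = PR² + RQ² − 2·PR·RQ·cos R = 824.98, so QP ≈ 28.722.
Law of cosines again: cos Q = (RQ² + QP² − PR²)/(2·RQ·QP) ≈ 0.91926, so ∠Q ≈ 23.18°.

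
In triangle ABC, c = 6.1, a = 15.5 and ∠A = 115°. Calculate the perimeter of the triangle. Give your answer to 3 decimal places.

perimeter ≈ 33.503

Law of sines: sin C = c·sin A/a ≈ 0.35668.
Since a ≥ c, only the acute value applies: ∠C ≈ 20.90°.
Then ∠B = 180° − ∠A − ∠C ≈ 44.10°.
Law of sines gives b = a·sin B/sin A ≈ 11.903.
Semiperimeter s = (15.5+11.903+6.1)/2 = 16.751.
Perimeter = 15.5 + 11.903 + 6.1 = 33.503.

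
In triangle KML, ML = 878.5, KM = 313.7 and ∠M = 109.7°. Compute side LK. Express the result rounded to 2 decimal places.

1027.60

By the law of cosines, LK² = KM² + ML² − 2·KM·ML·cos M = 1.056e+06, so LK ≈ 1027.6.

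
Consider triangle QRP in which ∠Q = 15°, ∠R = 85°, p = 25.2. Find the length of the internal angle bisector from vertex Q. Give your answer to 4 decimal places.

The third angle is ∠P = 180° − ∠Q − ∠R = 80.00°.
Law of sines: q = p·sin Q/sin P ≈ 6.6229.
Law of sines: r = p·sin R/sin P ≈ 25.491.
The bisector from Q has length 2·r·p·cos(∠Q/2)/(r+p) ≈ 25.128.

t_Q ≈ 25.1280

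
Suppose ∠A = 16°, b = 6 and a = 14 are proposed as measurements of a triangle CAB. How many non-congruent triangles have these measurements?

b·sin A = 6·sin(16°) ≈ 1.654.
Since a ≥ b, exactly one triangle exists.

1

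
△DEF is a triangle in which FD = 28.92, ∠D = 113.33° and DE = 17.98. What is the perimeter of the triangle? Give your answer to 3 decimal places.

By the law of cosines, EF² = FD² + DE² − 2·FD·DE·cos D = 1571.5, so EF ≈ 39.642.
Semiperimeter s = (39.642+28.92+17.98)/2 = 43.271.
Perimeter = 39.642 + 28.92 + 17.98 = 86.542.

86.542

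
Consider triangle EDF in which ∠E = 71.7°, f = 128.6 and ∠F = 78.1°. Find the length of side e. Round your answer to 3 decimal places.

The third angle is ∠D = 180° − ∠F − ∠E = 30.20°.
Law of sines: e = f·sin E/sin F ≈ 124.78.

124.778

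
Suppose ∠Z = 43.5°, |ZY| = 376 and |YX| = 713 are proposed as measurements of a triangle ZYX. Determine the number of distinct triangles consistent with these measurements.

1

|ZY|·sin Z = 376·sin(43.5°) ≈ 258.8.
Since |YX| ≥ |ZY|, exactly one triangle exists.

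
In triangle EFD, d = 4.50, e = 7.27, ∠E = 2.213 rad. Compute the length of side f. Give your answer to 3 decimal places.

3.619

Law of sines: sin D = d·sin E/e ≈ 0.49567.
Since e ≥ d, only the acute value applies: ∠D ≈ 0.519 rad.
Then ∠F = π − ∠E − ∠D ≈ 0.410 rad.
Law of sines gives f = e·sin F/sin E ≈ 3.6188.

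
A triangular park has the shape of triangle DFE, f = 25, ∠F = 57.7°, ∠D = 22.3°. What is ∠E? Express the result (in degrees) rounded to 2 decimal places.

100.00

The third angle is ∠E = 180° − ∠D − ∠F = 100.00°.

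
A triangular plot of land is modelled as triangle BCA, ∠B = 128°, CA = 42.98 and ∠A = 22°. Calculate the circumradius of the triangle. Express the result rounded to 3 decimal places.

The third angle is ∠C = 180° − ∠A − ∠B = 30.00°.
Law of sines: AB = CA·sin C/sin B ≈ 27.271.
Law of sines: BC = CA·sin A/sin B ≈ 20.432.
Circumradius = CA/(2 sin B) ≈ 27.271.

27.271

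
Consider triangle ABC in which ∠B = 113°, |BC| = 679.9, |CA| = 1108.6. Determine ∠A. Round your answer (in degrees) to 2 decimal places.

34.37

Law of sines: sin A = |BC|·sin B/|CA| ≈ 0.56454.
Since |CA| ≥ |BC|, only the acute value applies: ∠A ≈ 34.37°.
Then ∠C = 180° − ∠B − ∠A ≈ 32.63°.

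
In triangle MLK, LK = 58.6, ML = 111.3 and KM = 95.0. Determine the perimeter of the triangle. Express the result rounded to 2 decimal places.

264.90

Perimeter = 58.6 + 95 + 111.3 = 264.9.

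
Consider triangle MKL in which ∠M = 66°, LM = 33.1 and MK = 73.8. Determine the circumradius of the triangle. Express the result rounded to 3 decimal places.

By the law of cosines, KL² = LM² + MK² − 2·LM·MK·cos M = 4554.9, so KL ≈ 67.49.
Area = ½·LM·MK·sin M ≈ 1115.8.
Circumradius = KL/(2 sin M) ≈ 36.939.

R ≈ 36.939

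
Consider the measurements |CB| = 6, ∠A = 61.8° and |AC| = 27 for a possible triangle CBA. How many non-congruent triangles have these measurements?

0

|AC|·sin A = 27·sin(61.8°) ≈ 23.8.
Since |CB| = 6 < 23.8 = |AC| sin A, no triangle exists.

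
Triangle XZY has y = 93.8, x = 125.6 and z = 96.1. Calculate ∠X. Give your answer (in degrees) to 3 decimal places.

82.804

By the law of cosines, cos X = (z² + y² − x²) / (2·z·y) ≈ 0.12526, so ∠X ≈ 82.80°.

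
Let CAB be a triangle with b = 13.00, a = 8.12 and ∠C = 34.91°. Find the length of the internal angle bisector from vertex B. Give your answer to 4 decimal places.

t_B ≈ 4.6473

By the law of cosines, c² = a² + b² − 2·a·b·cos C = 61.805, so c ≈ 7.8616.
Law of cosines again: cos B = (c² + a² − b²)/(2·c·a) ≈ -0.32317, so ∠B ≈ 108.86°.
The bisector from B has length 2·c·a·cos(∠B/2)/(c+a) ≈ 4.6473.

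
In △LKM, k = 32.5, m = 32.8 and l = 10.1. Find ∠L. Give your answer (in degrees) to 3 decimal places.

By the law of cosines, cos L = (k² + m² − l²) / (2·k·m) ≈ 0.95220, so ∠L ≈ 17.79°.

17.788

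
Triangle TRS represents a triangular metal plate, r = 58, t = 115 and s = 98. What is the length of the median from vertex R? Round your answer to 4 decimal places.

Median from R: ½√(2·s² + 2·t² − r²) ≈ 102.83.

102.8275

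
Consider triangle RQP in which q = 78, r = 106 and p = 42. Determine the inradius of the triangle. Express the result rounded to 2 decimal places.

Semiperimeter s = (106 + 78 + 42)/2 = 113.
Heron's formula: area = √(113·7·35·71) ≈ 1402.
Inradius = area/s = 1402/113 ≈ 12.407.

12.41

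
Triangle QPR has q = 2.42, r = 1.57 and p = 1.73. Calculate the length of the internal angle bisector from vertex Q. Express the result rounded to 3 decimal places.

t_Q ≈ 1.120

By the law of cosines, cos Q = (p² + r² − q²) / (2·p·r) ≈ -0.07338, so ∠Q ≈ 94.21°.
The bisector from Q has length 2·p·r·cos(∠Q/2)/(p+r) ≈ 1.1205.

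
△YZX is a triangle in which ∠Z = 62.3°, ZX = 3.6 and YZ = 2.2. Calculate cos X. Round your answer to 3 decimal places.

By the law of cosines, XY² = YZ² + ZX² − 2·YZ·ZX·cos Z = 10.437, so XY ≈ 3.2306.
Law of cosines again: cos X = (ZX² + XY² − YZ²)/(2·ZX·XY) ≈ 0.79779, so ∠X ≈ 37.08°.

cos X ≈ 0.798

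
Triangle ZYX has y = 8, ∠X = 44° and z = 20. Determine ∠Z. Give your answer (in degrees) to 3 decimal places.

By the law of cosines, x² = z² + y² − 2·z·y·cos X = 233.81, so x ≈ 15.291.
Law of cosines again: cos Z = (y² + x² − z²)/(2·y·x) ≈ -0.41769, so ∠Z ≈ 114.69°.

∠Z ≈ 114.689°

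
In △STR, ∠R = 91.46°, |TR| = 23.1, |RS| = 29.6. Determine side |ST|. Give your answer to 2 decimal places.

By the law of cosines, |ST|² = |TR|² + |RS|² − 2·|TR|·|RS|·cos R = 1444.6, so |ST| ≈ 38.008.

38.01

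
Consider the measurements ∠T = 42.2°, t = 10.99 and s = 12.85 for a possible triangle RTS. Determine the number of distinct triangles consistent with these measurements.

s·sin T = 12.85·sin(42.2°) ≈ 8.632.
Since s sin T < t < s (8.632 < 10.99 < 12.85), two triangles exist.

2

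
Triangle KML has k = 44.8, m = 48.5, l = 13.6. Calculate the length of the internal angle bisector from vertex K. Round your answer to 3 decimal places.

By the law of cosines, cos K = (m² + l² − k²) / (2·m·l) ≈ 0.40189, so ∠K ≈ 66.30°.
The bisector from K has length 2·m·l·cos(∠K/2)/(m+l) ≈ 17.785.

17.785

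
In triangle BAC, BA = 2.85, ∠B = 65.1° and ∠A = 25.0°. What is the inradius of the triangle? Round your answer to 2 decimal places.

The third angle is ∠C = 180° − ∠B − ∠A = 89.90°.
Law of sines: AC = BA·sin B/sin C ≈ 2.5851.
Law of sines: CB = BA·sin A/sin C ≈ 1.2045.
Area = ½·BA·AC·sin A ≈ 1.5568.
Semiperimeter s = (2.5851+1.2045+2.85)/2 = 3.3198.
Inradius = area/s = 1.5568/3.3198 ≈ 0.46895.

r ≈ 0.47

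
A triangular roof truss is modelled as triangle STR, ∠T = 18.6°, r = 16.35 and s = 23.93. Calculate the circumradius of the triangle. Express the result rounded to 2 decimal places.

15.54

By the law of cosines, t² = r² + s² − 2·r·s·cos T = 98.328, so t ≈ 9.9161.
Area = ½·r·s·sin T ≈ 62.397.
Circumradius = t/(2 sin T) ≈ 15.544.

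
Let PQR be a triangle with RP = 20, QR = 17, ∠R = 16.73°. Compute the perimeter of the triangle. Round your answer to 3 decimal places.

43.147

By the law of cosines, PQ² = QR² + RP² − 2·QR·RP·cos R = 37.783, so PQ ≈ 6.1468.
Semiperimeter s = (17+20+6.1468)/2 = 21.573.
Perimeter = 17 + 20 + 6.1468 = 43.147.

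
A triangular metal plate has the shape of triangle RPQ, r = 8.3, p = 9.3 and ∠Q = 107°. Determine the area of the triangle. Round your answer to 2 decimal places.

Area = ½·r·p·sin Q ≈ 36.909.

area ≈ 36.91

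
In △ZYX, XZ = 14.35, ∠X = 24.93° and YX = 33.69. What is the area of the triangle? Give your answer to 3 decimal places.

Area = ½·YX·XZ·sin X ≈ 101.89.

101.890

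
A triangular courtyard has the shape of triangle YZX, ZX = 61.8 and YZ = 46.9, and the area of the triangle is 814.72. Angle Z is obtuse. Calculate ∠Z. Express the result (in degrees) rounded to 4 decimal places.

145.7932

From area = ½·YZ·ZX·sin Z, we get sin Z = 2·area/(YZ·ZX) ≈ 0.56218.
Taking the obtuse solution, ∠Z ≈ 145.79°.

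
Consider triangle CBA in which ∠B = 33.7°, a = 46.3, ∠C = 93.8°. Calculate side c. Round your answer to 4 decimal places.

58.2316

The third angle is ∠A = 180° − ∠C − ∠B = 52.50°.
Law of sines: c = a·sin C/sin A ≈ 58.232.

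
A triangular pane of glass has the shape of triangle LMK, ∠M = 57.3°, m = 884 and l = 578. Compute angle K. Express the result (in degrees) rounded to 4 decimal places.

∠K ≈ 89.3180°

Law of sines: sin L = l·sin M/m ≈ 0.55022.
Since m ≥ l, only the acute value applies: ∠L ≈ 33.38°.
Then ∠K = 180° − ∠M − ∠L ≈ 89.32°.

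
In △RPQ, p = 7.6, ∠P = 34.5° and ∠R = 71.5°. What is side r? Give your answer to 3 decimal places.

The third angle is ∠Q = 180° − ∠R − ∠P = 74.00°.
Law of sines: r = p·sin R/sin P ≈ 12.725.

12.725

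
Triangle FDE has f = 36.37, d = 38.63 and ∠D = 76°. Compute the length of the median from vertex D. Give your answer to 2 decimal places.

Law of sines: sin F = f·sin D/d ≈ 0.91353.
Since d ≥ f, only the acute value applies: ∠F ≈ 66.00°.
Then ∠E = 180° − ∠D − ∠F ≈ 38.00°.
Law of sines gives e = d·sin E/sin D ≈ 24.512.
Median from D: ½√(2·e² + 2·f² − d²) ≈ 24.264.

m_D ≈ 24.26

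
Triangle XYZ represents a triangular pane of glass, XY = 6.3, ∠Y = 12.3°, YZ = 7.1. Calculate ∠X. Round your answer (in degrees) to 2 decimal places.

By the law of cosines, ZX² = XY² + YZ² − 2·XY·YZ·cos Y = 2.6935, so ZX ≈ 1.6412.
Law of cosines again: cos X = (ZX² + XY² − YZ²)/(2·ZX·XY) ≈ -0.38815, so ∠X ≈ 112.84°.

∠X ≈ 112.84°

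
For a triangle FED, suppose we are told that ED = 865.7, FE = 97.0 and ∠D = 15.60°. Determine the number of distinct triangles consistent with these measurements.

0

ED·sin D = 865.7·sin(15.60°) ≈ 232.8.
Since FE = 97.0 < 232.8 = ED sin D, no triangle exists.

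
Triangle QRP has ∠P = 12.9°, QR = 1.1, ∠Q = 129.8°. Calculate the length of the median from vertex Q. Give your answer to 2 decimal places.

The third angle is ∠R = 180° − ∠P − ∠Q = 37.30°.
Law of sines: RP = QR·sin Q/sin P ≈ 3.7855.
Law of sines: PQ = QR·sin R/sin P ≈ 2.9858.
Median from Q: ½√(2·PQ² + 2·QR² − RP²) ≈ 1.2166.

1.22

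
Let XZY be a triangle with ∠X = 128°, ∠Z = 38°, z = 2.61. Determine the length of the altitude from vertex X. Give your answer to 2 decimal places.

The third angle is ∠Y = 180° − ∠X − ∠Z = 14.00°.
Law of sines: x = z·sin X/sin Z ≈ 3.3406.
Law of sines: y = z·sin Y/sin Z ≈ 1.0256.
Area = ½·z·x·sin Y ≈ 1.0547.
The altitude from X has length 2·area/x ≈ 0.63142.

h_X ≈ 0.63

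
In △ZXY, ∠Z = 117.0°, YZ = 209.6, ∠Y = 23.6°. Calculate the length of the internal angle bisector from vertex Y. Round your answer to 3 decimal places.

The third angle is ∠X = 180° − ∠Y − ∠Z = 39.40°.
Law of sines: XY = YZ·sin Z/sin X ≈ 294.23.
Law of sines: ZX = YZ·sin Y/sin X ≈ 132.2.
The bisector from Y has length 2·XY·YZ·cos(∠Y/2)/(XY+YZ) ≈ 239.63.

t_Y ≈ 239.633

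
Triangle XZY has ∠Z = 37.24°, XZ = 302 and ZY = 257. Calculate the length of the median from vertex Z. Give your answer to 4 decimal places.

By the law of cosines, YX² = XZ² + ZY² − 2·XZ·ZY·cos Z = 33675, so YX ≈ 183.51.
Median from Z: ½√(2·XZ² + 2·ZY² − YX²) ≈ 264.97.

264.9675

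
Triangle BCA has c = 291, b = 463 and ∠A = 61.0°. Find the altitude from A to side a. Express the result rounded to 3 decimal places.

h_A ≈ 287.150

By the law of cosines, a² = b² + c² − 2·b·c·cos A = 1.6841e+05, so a ≈ 410.38.
Area = ½·b·c·sin A ≈ 58920.
The altitude from A has length 2·area/a ≈ 287.15.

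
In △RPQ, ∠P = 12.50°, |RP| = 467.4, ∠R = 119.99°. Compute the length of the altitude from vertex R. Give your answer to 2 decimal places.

The third angle is ∠Q = 180° − ∠R − ∠P = 47.51°.
Law of sines: |PQ| = |RP|·sin R/sin Q ≈ 548.99.
Law of sines: |QR| = |RP|·sin P/sin Q ≈ 137.19.
Area = ½·|RP|·|PQ|·sin P ≈ 27769.
The altitude from R has length 2·area/|PQ| ≈ 101.16.

h_R ≈ 101.16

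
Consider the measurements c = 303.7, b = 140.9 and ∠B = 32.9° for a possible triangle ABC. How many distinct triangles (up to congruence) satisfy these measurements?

0

c·sin B = 303.7·sin(32.9°) ≈ 165.
Since b = 140.9 < 165 = c sin B, no triangle exists.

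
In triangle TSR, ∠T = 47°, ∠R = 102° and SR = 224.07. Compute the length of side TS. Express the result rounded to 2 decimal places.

The third angle is ∠S = 180° − ∠R − ∠T = 31.00°.
Law of sines: TS = SR·sin R/sin T ≈ 299.68.

299.68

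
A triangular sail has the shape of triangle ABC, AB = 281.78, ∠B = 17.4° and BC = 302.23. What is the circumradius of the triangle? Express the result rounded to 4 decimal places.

R ≈ 151.5198

By the law of cosines, CA² = AB² + BC² − 2·AB·BC·cos B = 8212.2, so CA ≈ 90.621.
Area = ½·AB·BC·sin B ≈ 12734.
Circumradius = CA/(2 sin B) ≈ 151.52.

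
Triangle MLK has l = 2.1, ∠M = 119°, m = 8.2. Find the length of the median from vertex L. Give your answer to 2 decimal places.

Law of sines: sin L = l·sin M/m ≈ 0.22399.
Since m ≥ l, only the acute value applies: ∠L ≈ 12.94°.
Then ∠K = 180° − ∠M − ∠L ≈ 48.06°.
Law of sines gives k = m·sin K/sin M ≈ 6.9736.
Median from L: ½√(2·k² + 2·m² − l²) ≈ 7.5387.

7.54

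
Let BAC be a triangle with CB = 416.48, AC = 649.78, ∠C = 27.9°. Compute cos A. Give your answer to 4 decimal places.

cos A ≈ 0.8224

By the law of cosines, BA² = AC² + CB² − 2·AC·CB·cos C = 1.1734e+05, so BA ≈ 342.55.
Law of cosines again: cos A = (BA² + AC² − CB²)/(2·BA·AC) ≈ 0.82239, so ∠A ≈ 34.68°.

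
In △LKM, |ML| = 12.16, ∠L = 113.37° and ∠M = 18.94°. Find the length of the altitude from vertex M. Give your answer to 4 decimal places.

The third angle is ∠K = 180° − ∠M − ∠L = 47.69°.
Law of sines: |KM| = |ML|·sin L/sin K ≈ 15.094.
Law of sines: |LK| = |ML|·sin M/sin K ≈ 5.3371.
Area = ½·|ML|·|KM|·sin M ≈ 29.788.
The altitude from M has length 2·area/|LK| ≈ 11.162.

11.1624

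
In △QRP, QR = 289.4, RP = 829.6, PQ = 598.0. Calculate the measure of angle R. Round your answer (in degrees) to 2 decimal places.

By the law of cosines, cos R = (QR² + RP² − PQ²) / (2·QR·RP) ≈ 0.86299, so ∠R ≈ 30.35°.

30.35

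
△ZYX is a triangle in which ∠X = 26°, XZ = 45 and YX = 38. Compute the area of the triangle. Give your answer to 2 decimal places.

area ≈ 374.81

Area = ½·YX·XZ·sin X ≈ 374.81.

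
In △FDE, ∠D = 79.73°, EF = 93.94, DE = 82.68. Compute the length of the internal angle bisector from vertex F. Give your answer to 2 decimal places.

Law of sines: sin F = DE·sin D/EF ≈ 0.86604.
Since EF ≥ DE, only the acute value applies: ∠F ≈ 60.00°.
Then ∠E = 180° − ∠D − ∠F ≈ 40.27°.
Law of sines gives FD = EF·sin E/sin D ≈ 61.709.
The bisector from F has length 2·EF·FD·cos(∠F/2)/(EF+FD) ≈ 64.508.

64.51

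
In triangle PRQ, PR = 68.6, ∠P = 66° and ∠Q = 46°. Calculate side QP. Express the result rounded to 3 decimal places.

The third angle is ∠R = 180° − ∠Q − ∠P = 68.00°.
Law of sines: QP = PR·sin R/sin Q ≈ 88.421.

88.421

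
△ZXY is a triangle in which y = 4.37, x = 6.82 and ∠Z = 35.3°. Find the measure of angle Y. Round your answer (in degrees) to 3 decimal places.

By the law of cosines, z² = x² + y² − 2·x·y·cos Z = 16.962, so z ≈ 4.1185.
Law of cosines again: cos Y = (z² + x² − y²)/(2·z·x) ≈ 0.78997, so ∠Y ≈ 37.82°.

37.817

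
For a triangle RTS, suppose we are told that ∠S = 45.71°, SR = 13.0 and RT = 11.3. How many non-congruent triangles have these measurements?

SR·sin S = 13.0·sin(45.71°) ≈ 9.306.
Since SR sin S < RT < SR (9.306 < 11.3 < 13.0), two triangles exist.

2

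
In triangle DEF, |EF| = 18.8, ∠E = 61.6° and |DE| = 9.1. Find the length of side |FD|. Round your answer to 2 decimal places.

By the law of cosines, |FD|² = |DE|² + |EF|² − 2·|DE|·|EF|·cos E = 273.51, so |FD| ≈ 16.538.

16.54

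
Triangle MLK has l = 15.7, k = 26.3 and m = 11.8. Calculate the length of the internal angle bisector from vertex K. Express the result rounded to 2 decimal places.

t_K ≈ 3.98

By the law of cosines, cos K = (m² + l² − k²) / (2·m·l) ≈ -0.82576, so ∠K ≈ 145.67°.
The bisector from K has length 2·m·l·cos(∠K/2)/(m+l) ≈ 3.9769.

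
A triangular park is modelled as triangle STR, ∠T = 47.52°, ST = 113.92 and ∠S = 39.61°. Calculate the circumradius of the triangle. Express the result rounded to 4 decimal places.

57.0315

The third angle is ∠R = 180° − ∠S − ∠T = 92.87°.
Law of sines: TR = ST·sin S/sin R ≈ 72.722.
Law of sines: RS = ST·sin T/sin R ≈ 84.123.
Circumradius = ST/(2 sin R) ≈ 57.032.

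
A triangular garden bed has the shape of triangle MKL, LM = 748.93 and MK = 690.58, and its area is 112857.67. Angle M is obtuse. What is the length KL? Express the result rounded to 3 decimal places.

1403.027

From area = ½·LM·MK·sin M, we get sin M = 2·area/(LM·MK) ≈ 0.43642.
Taking the obtuse solution, ∠M ≈ 154.12°.
Law of cosines then gives KL ≈ 1403.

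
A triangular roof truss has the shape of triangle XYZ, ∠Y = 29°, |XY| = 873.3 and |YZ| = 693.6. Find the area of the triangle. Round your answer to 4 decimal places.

Area = ½·|XY|·|YZ|·sin Y ≈ 1.4683e+05.

146829.6549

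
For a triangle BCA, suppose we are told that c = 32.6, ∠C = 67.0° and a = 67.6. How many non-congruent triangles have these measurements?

0

a·sin C = 67.6·sin(67.0°) ≈ 62.23.
Since c = 32.6 < 62.23 = a sin C, no triangle exists.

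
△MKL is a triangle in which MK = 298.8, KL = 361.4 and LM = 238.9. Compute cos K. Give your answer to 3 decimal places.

By the law of cosines, cos K = (MK² + KL² − LM²) / (2·MK·KL) ≈ 0.75388, so ∠K ≈ 41.07°.

0.754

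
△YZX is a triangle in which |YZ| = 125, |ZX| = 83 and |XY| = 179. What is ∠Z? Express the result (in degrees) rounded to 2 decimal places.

By the law of cosines, cos Z = (|YZ|² + |ZX|² − |XY|²) / (2·|YZ|·|ZX|) ≈ -0.45913, so ∠Z ≈ 117.33°.

117.33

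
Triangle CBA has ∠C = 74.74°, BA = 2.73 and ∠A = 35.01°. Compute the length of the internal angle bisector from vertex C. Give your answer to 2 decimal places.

t_C ≈ 1.60

The third angle is ∠B = 180° − ∠A − ∠C = 70.25°.
Law of sines: AC = BA·sin B/sin C ≈ 2.6633.
Law of sines: CB = BA·sin A/sin C ≈ 1.6235.
The bisector from C has length 2·AC·CB·cos(∠C/2)/(AC+CB) ≈ 1.6032.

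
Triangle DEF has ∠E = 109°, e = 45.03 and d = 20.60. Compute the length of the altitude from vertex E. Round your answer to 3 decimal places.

Law of sines: sin D = d·sin E/e ≈ 0.43255.
Since e ≥ d, only the acute value applies: ∠D ≈ 25.63°.
Then ∠F = 180° − ∠E − ∠D ≈ 45.37°.
Law of sines gives f = e·sin F/sin E ≈ 33.893.
Area = ½·e·d·sin F ≈ 330.08.
The altitude from E has length 2·area/e ≈ 14.66.

14.660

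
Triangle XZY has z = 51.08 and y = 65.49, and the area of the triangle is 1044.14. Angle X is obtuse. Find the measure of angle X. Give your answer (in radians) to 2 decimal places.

From area = ½·z·y·sin X, we get sin X = 2·area/(z·y) ≈ 0.62426.
Taking the obtuse solution, ∠X ≈ 2.467 rad.

∠X ≈ 2.47 rad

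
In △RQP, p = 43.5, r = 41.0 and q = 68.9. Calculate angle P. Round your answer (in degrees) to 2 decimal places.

∠P ≈ 36.60°

By the law of cosines, cos P = (r² + q² − p²) / (2·r·q) ≈ 0.80285, so ∠P ≈ 36.60°.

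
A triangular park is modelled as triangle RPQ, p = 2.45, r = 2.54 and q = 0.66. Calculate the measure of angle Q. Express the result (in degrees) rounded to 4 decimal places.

15.0606

By the law of cosines, cos Q = (r² + p² − q²) / (2·r·p) ≈ 0.96565, so ∠Q ≈ 15.06°.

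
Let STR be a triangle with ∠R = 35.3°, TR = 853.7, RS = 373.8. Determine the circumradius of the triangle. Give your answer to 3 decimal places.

By the law of cosines, ST² = TR² + RS² − 2·TR·RS·cos R = 3.4765e+05, so ST ≈ 589.62.
Area = ½·TR·RS·sin R ≈ 92201.
Circumradius = ST/(2 sin R) ≈ 510.18.

510.176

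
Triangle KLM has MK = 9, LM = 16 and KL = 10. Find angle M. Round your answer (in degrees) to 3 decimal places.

∠M ≈ 34.622°

By the law of cosines, cos M = (LM² + MK² − KL²) / (2·LM·MK) ≈ 0.82292, so ∠M ≈ 34.62°.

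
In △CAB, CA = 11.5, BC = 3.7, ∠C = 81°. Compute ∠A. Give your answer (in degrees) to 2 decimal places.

18.50

By the law of cosines, AB² = BC² + CA² − 2·BC·CA·cos C = 132.63, so AB ≈ 11.516.
Law of cosines again: cos A = (CA² + AB² − BC²)/(2·CA·AB) ≈ 0.94832, so ∠A ≈ 18.50°.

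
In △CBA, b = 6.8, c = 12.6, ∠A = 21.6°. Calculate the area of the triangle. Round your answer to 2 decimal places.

area ≈ 15.77

Area = ½·c·b·sin A ≈ 15.77.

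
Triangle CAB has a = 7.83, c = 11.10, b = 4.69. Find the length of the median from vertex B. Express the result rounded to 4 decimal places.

m_B ≈ 9.3145

Median from B: ½√(2·c² + 2·a² − b²) ≈ 9.3145.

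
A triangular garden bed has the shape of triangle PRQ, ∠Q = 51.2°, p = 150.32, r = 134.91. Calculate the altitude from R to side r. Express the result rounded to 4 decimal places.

By the law of cosines, q² = p² + r² − 2·p·r·cos Q = 15382, so q ≈ 124.02.
Area = ½·p·r·sin Q ≈ 7902.4.
The altitude from R has length 2·area/r ≈ 117.15.

117.1501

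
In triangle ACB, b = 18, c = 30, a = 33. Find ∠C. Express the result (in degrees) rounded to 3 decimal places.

By the law of cosines, cos C = (b² + a² − c²) / (2·b·a) ≈ 0.43182, so ∠C ≈ 64.42°.

64.417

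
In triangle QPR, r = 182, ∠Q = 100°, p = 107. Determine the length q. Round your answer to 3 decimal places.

226.575

By the law of cosines, q² = p² + r² − 2·p·r·cos Q = 51336, so q ≈ 226.58.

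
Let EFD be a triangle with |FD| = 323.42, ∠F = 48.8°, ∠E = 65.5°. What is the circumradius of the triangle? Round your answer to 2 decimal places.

The third angle is ∠D = 180° − ∠E − ∠F = 65.70°.
Law of sines: |DE| = |FD|·sin F/sin E ≈ 267.42.
Law of sines: |EF| = |FD|·sin D/sin E ≈ 323.93.
Circumradius = |FD|/(2 sin E) ≈ 177.71.

R ≈ 177.71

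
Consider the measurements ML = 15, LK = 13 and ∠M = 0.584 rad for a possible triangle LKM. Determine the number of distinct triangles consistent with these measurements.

ML·sin M = 15·sin(0.584 rad) ≈ 8.27.
Since ML sin M < LK < ML (8.27 < 13 < 15), two triangles exist.

2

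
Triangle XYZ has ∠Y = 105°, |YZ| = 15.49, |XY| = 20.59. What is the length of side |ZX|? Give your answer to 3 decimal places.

By the law of cosines, |ZX|² = |XY|² + |YZ|² − 2·|XY|·|YZ|·cos Y = 828.98, so |ZX| ≈ 28.792.

28.792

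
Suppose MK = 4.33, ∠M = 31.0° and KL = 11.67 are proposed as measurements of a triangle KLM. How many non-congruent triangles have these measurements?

1

MK·sin M = 4.33·sin(31.0°) ≈ 2.23.
Since KL ≥ MK, exactly one triangle exists.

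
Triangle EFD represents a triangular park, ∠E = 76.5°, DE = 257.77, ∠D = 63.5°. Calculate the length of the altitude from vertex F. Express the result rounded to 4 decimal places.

h_F ≈ 348.9696

The third angle is ∠F = 180° − ∠D − ∠E = 40.00°.
Law of sines: FD = DE·sin E/sin F ≈ 389.94.
Law of sines: EF = DE·sin D/sin F ≈ 358.89.
Area = ½·DE·FD·sin D ≈ 44977.
The altitude from F has length 2·area/DE ≈ 348.97.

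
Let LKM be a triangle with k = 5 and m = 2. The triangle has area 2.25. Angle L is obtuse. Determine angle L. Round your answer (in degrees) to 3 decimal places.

153.256

From area = ½·k·m·sin L, we get sin L = 2·area/(k·m) ≈ 0.45000.
Taking the obtuse solution, ∠L ≈ 153.26°.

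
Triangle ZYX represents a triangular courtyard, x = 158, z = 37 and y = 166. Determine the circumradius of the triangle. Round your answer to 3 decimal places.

R ≈ 83.458

By the law of cosines, cos Z = (y² + x² − z²) / (2·y·x) ≈ 0.97512, so ∠Z ≈ 12.81°.
Circumradius = z/(2 sin Z) ≈ 83.458.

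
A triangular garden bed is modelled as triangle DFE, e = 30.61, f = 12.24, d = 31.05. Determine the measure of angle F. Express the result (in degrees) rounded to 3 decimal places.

22.885

By the law of cosines, cos F = (e² + d² − f²) / (2·e·d) ≈ 0.92129, so ∠F ≈ 22.89°.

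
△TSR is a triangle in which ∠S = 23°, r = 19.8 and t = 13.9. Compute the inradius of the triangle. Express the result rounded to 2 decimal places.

2.53

By the law of cosines, s² = r² + t² − 2·r·t·cos S = 78.567, so s ≈ 8.8638.
Area = ½·r·t·sin S ≈ 53.769.
Semiperimeter p = (13.9+8.8638+19.8)/2 = 21.282.
Inradius = area/p = 53.769/21.282 ≈ 2.5265.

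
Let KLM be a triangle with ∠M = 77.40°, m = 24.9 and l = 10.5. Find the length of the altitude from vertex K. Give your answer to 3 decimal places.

10.247

Law of sines: sin L = l·sin M/m ≈ 0.41153.
Since m ≥ l, only the acute value applies: ∠L ≈ 24.30°.
Then ∠K = 180° − ∠M − ∠L ≈ 78.30°.
Law of sines gives k = m·sin K/sin M ≈ 24.984.
Area = ½·m·l·sin K ≈ 128.01.
The altitude from K has length 2·area/k ≈ 10.247.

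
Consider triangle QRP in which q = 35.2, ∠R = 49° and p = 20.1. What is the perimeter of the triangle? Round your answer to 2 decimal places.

By the law of cosines, r² = p² + q² − 2·p·q·cos R = 714.7, so r ≈ 26.734.
Semiperimeter s = (35.2+26.734+20.1)/2 = 41.017.
Perimeter = 35.2 + 26.734 + 20.1 = 82.034.

perimeter ≈ 82.03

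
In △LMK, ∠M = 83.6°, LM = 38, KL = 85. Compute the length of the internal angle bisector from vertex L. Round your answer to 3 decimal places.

t_L ≈ 43.016

Law of sines: sin K = LM·sin M/KL ≈ 0.44427.
Since KL ≥ LM, only the acute value applies: ∠K ≈ 26.38°.
Then ∠L = 180° − ∠M − ∠K ≈ 70.02°.
Law of sines gives MK = KL·sin L/sin M ≈ 80.387.
The bisector from L has length 2·KL·LM·cos(∠L/2)/(KL+LM) ≈ 43.016.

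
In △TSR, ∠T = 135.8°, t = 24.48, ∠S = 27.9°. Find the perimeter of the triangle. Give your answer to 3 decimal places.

50.766

The third angle is ∠R = 180° − ∠T − ∠S = 16.30°.
Law of sines: s = t·sin S/sin T ≈ 16.431.
Law of sines: r = t·sin R/sin T ≈ 9.8552.
Semiperimeter p = (24.48+16.431+9.8552)/2 = 25.383.
Perimeter = 24.48 + 16.431 + 9.8552 = 50.766.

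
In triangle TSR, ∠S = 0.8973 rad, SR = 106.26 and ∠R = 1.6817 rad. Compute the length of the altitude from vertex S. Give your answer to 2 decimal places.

The third angle is ∠T = π − ∠S − ∠R = 0.5626 rad.
Law of sines: RT = SR·sin S/sin T ≈ 155.72.
Law of sines: TS = SR·sin R/sin T ≈ 198.
Area = ½·SR·RT·sin R ≈ 8222.5.
The altitude from S has length 2·area/RT ≈ 105.61.

105.61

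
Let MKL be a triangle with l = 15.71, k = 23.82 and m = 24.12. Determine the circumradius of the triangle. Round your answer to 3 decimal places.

R ≈ 12.687

By the law of cosines, cos M = (k² + l² − m²) / (2·k·l) ≈ 0.31055, so ∠M ≈ 71.91°.
Circumradius = m/(2 sin M) ≈ 12.687.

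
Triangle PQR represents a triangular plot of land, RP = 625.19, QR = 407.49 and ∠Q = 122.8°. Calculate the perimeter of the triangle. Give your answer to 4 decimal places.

perimeter ≈ 1334.9507

Law of sines: sin P = QR·sin Q/RP ≈ 0.54787.
Since RP ≥ QR, only the acute value applies: ∠P ≈ 33.22°.
Then ∠R = 180° − ∠Q − ∠P ≈ 23.98°.
Law of sines gives PQ = RP·sin R/sin Q ≈ 302.27.
Semiperimeter s = (407.49+625.19+302.27)/2 = 667.48.
Perimeter = 407.49 + 625.19 + 302.27 = 1335.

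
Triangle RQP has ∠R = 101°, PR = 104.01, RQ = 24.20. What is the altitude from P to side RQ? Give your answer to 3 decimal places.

102.099

By the law of cosines, QP² = PR² + RQ² − 2·PR·RQ·cos R = 12364, so QP ≈ 111.19.
Area = ½·PR·RQ·sin R ≈ 1235.4.
The altitude from P has length 2·area/RQ ≈ 102.1.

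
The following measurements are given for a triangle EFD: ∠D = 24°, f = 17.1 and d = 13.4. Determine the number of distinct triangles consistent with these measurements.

f·sin D = 17.1·sin(24°) ≈ 6.955.
Since f sin D < d < f (6.955 < 13.4 < 17.1), two triangles exist.

2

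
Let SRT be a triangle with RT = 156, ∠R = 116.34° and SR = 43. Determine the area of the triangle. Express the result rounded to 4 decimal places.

area ≈ 3005.7773

Area = ½·SR·RT·sin R ≈ 3005.8.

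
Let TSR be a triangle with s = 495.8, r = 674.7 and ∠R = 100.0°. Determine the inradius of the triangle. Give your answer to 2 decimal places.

Law of sines: sin S = s·sin R/r ≈ 0.72368.
Since r ≥ s, only the acute value applies: ∠S ≈ 46.36°.
Then ∠T = 180° − ∠R − ∠S ≈ 33.64°.
Law of sines gives t = r·sin T/sin R ≈ 379.54.
Area = ½·r·s·sin T ≈ 92658.
Semiperimeter p = (379.54+495.8+674.7)/2 = 775.02.
Inradius = area/p = 92658/775.02 ≈ 119.56.

119.56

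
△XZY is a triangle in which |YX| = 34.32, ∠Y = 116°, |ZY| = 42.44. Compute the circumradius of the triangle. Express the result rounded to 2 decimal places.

36.29

By the law of cosines, |XZ|² = |ZY|² + |YX|² − 2·|ZY|·|YX|·cos Y = 4256, so |XZ| ≈ 65.238.
Area = ½·|ZY|·|YX|·sin Y ≈ 654.57.
Circumradius = |XZ|/(2 sin Y) ≈ 36.292.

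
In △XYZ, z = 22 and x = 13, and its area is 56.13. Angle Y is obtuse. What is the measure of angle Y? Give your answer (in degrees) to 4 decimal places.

From area = ½·z·x·sin Y, we get sin Y = 2·area/(z·x) ≈ 0.39252.
Taking the obtuse solution, ∠Y ≈ 156.89°.

∠Y ≈ 156.8888°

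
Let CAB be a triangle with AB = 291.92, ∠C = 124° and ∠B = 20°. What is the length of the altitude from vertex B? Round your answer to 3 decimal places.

The third angle is ∠A = 180° − ∠B − ∠C = 36.00°.
Law of sines: BC = AB·sin A/sin C ≈ 206.97.
Law of sines: CA = AB·sin B/sin C ≈ 120.43.
Area = ½·AB·BC·sin B ≈ 10332.
The altitude from B has length 2·area/CA ≈ 171.59.

171.586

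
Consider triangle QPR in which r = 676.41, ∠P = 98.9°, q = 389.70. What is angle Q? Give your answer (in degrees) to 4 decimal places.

∠Q ≈ 27.5921°

By the law of cosines, p² = r² + q² − 2·r·q·cos P = 6.9096e+05, so p ≈ 831.24.
Law of cosines again: cos Q = (p² + r² − q²)/(2·p·r) ≈ 0.88627, so ∠Q ≈ 27.59°.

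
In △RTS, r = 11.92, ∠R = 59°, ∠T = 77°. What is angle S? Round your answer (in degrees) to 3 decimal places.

The third angle is ∠S = 180° − ∠R − ∠T = 44.00°.

∠S ≈ 44.000°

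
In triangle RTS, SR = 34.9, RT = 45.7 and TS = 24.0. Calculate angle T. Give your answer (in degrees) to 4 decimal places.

By the law of cosines, cos T = (RT² + TS² − SR²) / (2·RT·TS) ≈ 0.65941, so ∠T ≈ 48.75°.

∠T ≈ 48.7452°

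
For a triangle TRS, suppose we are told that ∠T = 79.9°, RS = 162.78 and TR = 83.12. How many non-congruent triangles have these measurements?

1

TR·sin T = 83.12·sin(79.9°) ≈ 81.83.
Since RS ≥ TR, exactly one triangle exists.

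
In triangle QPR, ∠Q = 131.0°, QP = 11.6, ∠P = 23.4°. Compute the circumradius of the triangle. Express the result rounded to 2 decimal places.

13.42

The third angle is ∠R = 180° − ∠Q − ∠P = 25.60°.
Law of sines: PR = QP·sin Q/sin R ≈ 20.261.
Law of sines: RQ = QP·sin P/sin R ≈ 10.662.
Circumradius = QP/(2 sin R) ≈ 13.423.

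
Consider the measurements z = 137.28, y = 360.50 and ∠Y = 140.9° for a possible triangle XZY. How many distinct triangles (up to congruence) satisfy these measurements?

z·sin Y = 137.28·sin(140.9°) ≈ 86.58.
Since ∠Y is not acute, a triangle exists only if y > z; here y > z, so there is exactly one triangle.

1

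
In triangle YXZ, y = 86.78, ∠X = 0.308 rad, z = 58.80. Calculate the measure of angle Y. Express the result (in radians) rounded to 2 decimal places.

By the law of cosines, x² = z² + y² − 2·z·y·cos X = 1263.1, so x ≈ 35.54.
Law of cosines again: cos Y = (x² + z² − y²)/(2·x·z) ≈ -0.67237, so ∠Y ≈ 2.308 rad.

∠Y ≈ 2.31 rad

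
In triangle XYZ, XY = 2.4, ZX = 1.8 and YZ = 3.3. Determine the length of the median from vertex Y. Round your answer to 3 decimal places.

2.741

Median from Y: ½√(2·XY² + 2·YZ² − ZX²) ≈ 2.7414.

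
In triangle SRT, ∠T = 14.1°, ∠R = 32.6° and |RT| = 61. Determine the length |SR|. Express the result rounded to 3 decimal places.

20.419

The third angle is ∠S = 180° − ∠R − ∠T = 133.30°.
Law of sines: |SR| = |RT|·sin T/sin S ≈ 20.419.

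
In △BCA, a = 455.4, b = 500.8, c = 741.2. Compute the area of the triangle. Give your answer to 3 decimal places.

Semiperimeter s = (500.8 + 741.2 + 455.4)/2 = 848.7.
Heron's formula: area = √(848.7·347.9·107.5·393.3) ≈ 1.1173e+05.

area ≈ 111730.186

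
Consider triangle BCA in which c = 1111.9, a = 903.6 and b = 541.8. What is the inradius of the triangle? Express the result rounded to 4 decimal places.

Semiperimeter s = (541.8 + 1111.9 + 903.6)/2 = 1278.7.
Heron's formula: area = √(1278.7·736.85·166.75·375.05) ≈ 2.4274e+05.
Inradius = area/s = 2.4274e+05/1278.7 ≈ 189.84.

189.8415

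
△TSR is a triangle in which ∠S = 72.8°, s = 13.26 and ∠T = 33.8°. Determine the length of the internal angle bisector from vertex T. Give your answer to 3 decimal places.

12.708

The third angle is ∠R = 180° − ∠T − ∠S = 73.40°.
Law of sines: t = s·sin T/sin S ≈ 7.7218.
Law of sines: r = s·sin R/sin S ≈ 13.302.
The bisector from T has length 2·s·r·cos(∠T/2)/(s+r) ≈ 12.708.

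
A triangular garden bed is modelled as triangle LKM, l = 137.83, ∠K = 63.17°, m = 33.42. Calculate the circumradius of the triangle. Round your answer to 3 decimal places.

R ≈ 70.778

By the law of cosines, k² = m² + l² − 2·m·l·cos K = 15956, so k ≈ 126.32.
Area = ½·m·l·sin K ≈ 2055.2.
Circumradius = k/(2 sin K) ≈ 70.778.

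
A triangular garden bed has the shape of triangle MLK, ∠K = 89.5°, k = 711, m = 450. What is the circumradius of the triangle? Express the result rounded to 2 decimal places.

Law of sines: sin M = m·sin K/k ≈ 0.63289.
Since k ≥ m, only the acute value applies: ∠M ≈ 39.26°.
Then ∠L = 180° − ∠K − ∠M ≈ 51.24°.
Law of sines gives l = k·sin L/sin K ≈ 554.41.
Circumradius = k/(2 sin K) ≈ 355.51.

355.51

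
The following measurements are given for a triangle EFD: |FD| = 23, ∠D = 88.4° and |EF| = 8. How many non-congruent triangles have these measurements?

|FD|·sin D = 23·sin(88.4°) ≈ 22.99.
Since |EF| = 8 < 22.99 = |FD| sin D, no triangle exists.

0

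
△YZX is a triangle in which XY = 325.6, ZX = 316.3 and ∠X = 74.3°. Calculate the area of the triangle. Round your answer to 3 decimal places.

49572.502

Area = ½·ZX·XY·sin X ≈ 49573.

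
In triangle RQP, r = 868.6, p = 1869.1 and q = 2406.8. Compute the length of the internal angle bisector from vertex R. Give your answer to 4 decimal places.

By the law of cosines, cos R = (q² + p² − r²) / (2·q·p) ≈ 0.94828, so ∠R ≈ 18.51°.
The bisector from R has length 2·q·p·cos(∠R/2)/(q+p) ≈ 2076.8.

2076.7561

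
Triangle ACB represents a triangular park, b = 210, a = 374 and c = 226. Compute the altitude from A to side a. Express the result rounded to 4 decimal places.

h_A ≈ 111.9465

Semiperimeter s = (374 + 226 + 210)/2 = 405.
Heron's formula: area = √(405·31·179·195) ≈ 20934.
The altitude from A has length 2·area/a ≈ 111.95.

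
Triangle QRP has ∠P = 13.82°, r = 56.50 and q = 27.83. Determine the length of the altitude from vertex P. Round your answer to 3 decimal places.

By the law of cosines, p² = q² + r² − 2·q·r·cos P = 913.01, so p ≈ 30.216.
Area = ½·q·r·sin P ≈ 187.8.
The altitude from P has length 2·area/p ≈ 12.431.

h_P ≈ 12.431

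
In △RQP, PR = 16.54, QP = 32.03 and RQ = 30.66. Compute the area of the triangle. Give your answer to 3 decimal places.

area ≈ 249.179

Semiperimeter s = (32.03 + 16.54 + 30.66)/2 = 39.615.
Heron's formula: area = √(39.615·7.585·23.075·8.955) ≈ 249.18.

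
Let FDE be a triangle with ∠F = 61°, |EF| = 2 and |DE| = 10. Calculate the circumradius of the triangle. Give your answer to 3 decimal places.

Law of sines: sin D = |EF|·sin F/|DE| ≈ 0.17492.
Since |DE| ≥ |EF|, only the acute value applies: ∠D ≈ 10.07°.
Then ∠E = 180° − ∠F − ∠D ≈ 108.93°.
Law of sines gives |FD| = |DE|·sin E/sin F ≈ 10.815.
Circumradius = |DE|/(2 sin F) ≈ 5.7168.

5.717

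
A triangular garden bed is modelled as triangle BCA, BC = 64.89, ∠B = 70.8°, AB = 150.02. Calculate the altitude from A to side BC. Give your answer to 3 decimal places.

141.675

By the law of cosines, CA² = AB² + BC² − 2·AB·BC·cos B = 20314, so CA ≈ 142.53.
Area = ½·AB·BC·sin B ≈ 4596.7.
The altitude from A has length 2·area/BC ≈ 141.68.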